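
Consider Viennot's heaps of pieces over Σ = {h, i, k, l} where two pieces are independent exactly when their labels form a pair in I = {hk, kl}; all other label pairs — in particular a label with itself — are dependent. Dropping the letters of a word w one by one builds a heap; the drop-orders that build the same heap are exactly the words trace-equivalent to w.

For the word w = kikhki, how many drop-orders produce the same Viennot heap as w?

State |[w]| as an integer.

3

piece 0:k — minimal
piece 1:i rests on {0:k}
piece 2:k rests on {1:i}
piece 3:h rests on {1:i}
piece 4:k rests on {2:k}
piece 5:i rests on {3:h, 4:k}
minimal pieces: {0:k}
ways to finish when only these pieces remain (= sum over removing one remaining piece with nothing left below it):
  1 left: {5}→1
  2 left: {3,5}→1  {4,5}→1
  3 left: {2,4,5}→1  {3,4,5}→2
  4 left: {2,3,4,5}→3
  placing 0:k first → 3 extensions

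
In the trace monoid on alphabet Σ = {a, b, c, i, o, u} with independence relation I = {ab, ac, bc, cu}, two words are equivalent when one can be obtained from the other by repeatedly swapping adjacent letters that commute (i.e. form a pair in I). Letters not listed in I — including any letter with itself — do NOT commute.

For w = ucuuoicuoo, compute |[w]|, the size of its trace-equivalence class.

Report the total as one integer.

drop 0:u onto floor
drop 1:c onto floor
drop 2:u onto {0:u}
drop 3:u onto {2:u}
drop 4:o onto {1:c, 3:u}
drop 5:i onto {4:o}
drop 6:c onto {5:i}
drop 7:u onto {5:i}
drop 8:o onto {6:c, 7:u}
drop 9:o onto {8:o}
ground layer = {0:u, 1:c}
drop-orders for the pieces not yet dropped (sum over which currently-grounded one goes next):
  1 to go: {9} 1
  2 to go: {8,9} 1
  3 to go: {6,8,9} 1  {7,8,9} 1
  4 to go: {6,7,8,9} 2
  5 to go: {5,6,7,8,9} 2
  6 to go: {4,5,6,7,8,9} 2
  7 to go: {1,4,5,6,7,8,9} 2  {3,4,5,6,7,8,9} 2
  8 to go: {1,3,4,5,6,7,8,9} 4  {2,3,4,5,6,7,8,9} 2
  if 0:u drops first: 6 orders
  if 1:c drops first: 2 orders
heap linearizations: 8

8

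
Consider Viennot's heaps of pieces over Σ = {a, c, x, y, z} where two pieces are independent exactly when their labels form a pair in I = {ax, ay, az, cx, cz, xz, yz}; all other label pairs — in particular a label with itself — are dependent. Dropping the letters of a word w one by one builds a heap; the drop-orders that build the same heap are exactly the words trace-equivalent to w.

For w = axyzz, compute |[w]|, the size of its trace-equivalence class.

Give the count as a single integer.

#0=a has no predecessor
#1=x has no predecessor
#2=y depends on [1:x]
#3=z has no predecessor
#4=z depends on [3:z]
sources: [0:a, 1:x, 3:z]
N(rest) = Σ N(rest − s) over sources s of rest; N(one piece) = 1:
  size 1 → [0]=1  [2]=1  [4]=1
  size 2 → [0,2]=2  [0,4]=2  [1,2]=1  [2,4]=2  [3,4]=1
  size 3 → [0,1,2]=3  [0,2,4]=6  [0,3,4]=3  [1,2,4]=3  [2,3,4]=3
  first=0(a) contributes 6
  first=1(x) contributes 12
  first=3(z) contributes 12
|[w]| = 30

30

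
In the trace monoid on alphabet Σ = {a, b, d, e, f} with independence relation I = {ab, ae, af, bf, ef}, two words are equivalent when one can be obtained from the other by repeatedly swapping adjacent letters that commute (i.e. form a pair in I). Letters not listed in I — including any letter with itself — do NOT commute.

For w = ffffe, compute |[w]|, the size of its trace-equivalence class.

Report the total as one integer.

drop 0:f onto floor
drop 1:f onto {0:f}
drop 2:f onto {1:f}
drop 3:f onto {2:f}
drop 4:e onto floor
ground layer = {0:f, 4:e}
drop-orders for the pieces not yet dropped (sum over which currently-grounded one goes next):
  1 to go: {3} 1  {4} 1
  2 to go: {2,3} 1  {3,4} 2
  3 to go: {1,2,3} 1  {2,3,4} 3
  if 0:f drops first: 4 orders
  if 4:e drops first: 1 orders
heap linearizations: 5

5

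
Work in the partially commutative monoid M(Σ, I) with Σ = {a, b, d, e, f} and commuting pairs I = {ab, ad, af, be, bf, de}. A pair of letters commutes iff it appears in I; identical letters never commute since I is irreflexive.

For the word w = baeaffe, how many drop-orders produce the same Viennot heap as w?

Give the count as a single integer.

#0=b has no predecessor
#1=a has no predecessor
#2=e depends on [1:a]
#3=a depends on [2:e]
#4=f depends on [2:e]
#5=f depends on [4:f]
#6=e depends on [3:a, 5:f]
sources: [0:b, 1:a]
N(rest) = Σ N(rest − s) over sources s of rest; N(one piece) = 1:
  size 1 → [0]=1  [6]=1
  size 2 → [0,6]=2  [3,6]=1  [5,6]=1
  size 3 → [0,3,6]=3  [0,5,6]=3  [3,5,6]=2  [4,5,6]=1
  size 4 → [0,3,5,6]=8  [0,4,5,6]=4  [3,4,5,6]=3
  size 5 → [0,3,4,5,6]=15  [2,3,4,5,6]=3
  first=0(b) contributes 3
  first=1(a) contributes 18
|[w]| = 21

21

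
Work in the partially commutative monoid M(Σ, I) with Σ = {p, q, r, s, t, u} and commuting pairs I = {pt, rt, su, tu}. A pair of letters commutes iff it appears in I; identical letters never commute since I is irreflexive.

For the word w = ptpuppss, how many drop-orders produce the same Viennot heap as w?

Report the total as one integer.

drop 0:p onto floor
drop 1:t onto floor
drop 2:p onto {0:p}
drop 3:u onto {2:p}
drop 4:p onto {3:u}
drop 5:p onto {4:p}
drop 6:s onto {1:t, 5:p}
drop 7:s onto {6:s}
ground layer = {0:p, 1:t}
drop-orders for the pieces not yet dropped (sum over which currently-grounded one goes next):
  1 to go: {7} 1
  2 to go: {6,7} 1
  3 to go: {1,6,7} 1  {5,6,7} 1
  4 to go: {1,5,6,7} 2  {4,5,6,7} 1
  5 to go: {1,4,5,6,7} 3  {3,4,5,6,7} 1
  6 to go: {1,3,4,5,6,7} 4  {2,3,4,5,6,7} 1
  if 0:p drops first: 5 orders
  if 1:t drops first: 1 orders
heap linearizations: 6

6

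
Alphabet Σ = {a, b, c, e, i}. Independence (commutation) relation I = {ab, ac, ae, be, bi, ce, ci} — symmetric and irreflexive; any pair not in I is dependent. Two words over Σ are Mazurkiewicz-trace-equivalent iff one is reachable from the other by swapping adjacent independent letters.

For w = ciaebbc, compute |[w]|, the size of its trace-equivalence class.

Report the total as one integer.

0(c) covers ∅
1(i) covers ∅
2(a) covers 1:i
3(e) covers 1:i
4(b) covers 0:c
5(b) covers 4:b
6(c) covers 5:b
floor of heap: 0:c, 1:i
completions by unplaced set U, small U first (add the entries for U minus each lowest piece of U):
  |U|=1: {2}:1  {3}:1  {6}:1
  |U|=2: {2,3}:2  {2,6}:2  {3,6}:2  {5,6}:1
  |U|=3: {1,2,3}:2  {2,3,6}:6  {2,5,6}:3  {3,5,6}:3  {4,5,6}:1
  |U|=4: {0,4,5,6}:1  {1,2,3,6}:8  {2,3,5,6}:12  {2,4,5,6}:4  {3,4,5,6}:4
  |U|=5: {0,2,4,5,6}:5  {0,3,4,5,6}:5  {1,2,3,5,6}:20  {2,3,4,5,6}:20
  start at 0(c): 40
  start at 1(i): 30
sum over floor = 70

70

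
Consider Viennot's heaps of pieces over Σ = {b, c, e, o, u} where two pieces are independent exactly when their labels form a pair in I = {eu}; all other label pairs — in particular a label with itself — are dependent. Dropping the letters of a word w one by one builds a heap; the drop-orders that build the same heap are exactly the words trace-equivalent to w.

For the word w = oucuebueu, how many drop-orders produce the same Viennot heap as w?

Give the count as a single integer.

6

piece 0:o — minimal
piece 1:u rests on {0:o}
piece 2:c rests on {1:u}
piece 3:u rests on {2:c}
piece 4:e rests on {2:c}
piece 5:b rests on {3:u, 4:e}
piece 6:u rests on {5:b}
piece 7:e rests on {5:b}
piece 8:u rests on {6:u}
minimal pieces: {0:o}
ways to finish when only these pieces remain (= sum over removing one remaining piece with nothing left below it):
  1 left: {7}→1  {8}→1
  2 left: {6,8}→1  {7,8}→2
  3 left: {6,7,8}→3
  4 left: {5,6,7,8}→3
  5 left: {3,5,6,7,8}→3  {4,5,6,7,8}→3
  6 left: {3,4,5,6,7,8}→6
  7 left: {2,3,4,5,6,7,8}→6
  placing 0:o first → 6 extensions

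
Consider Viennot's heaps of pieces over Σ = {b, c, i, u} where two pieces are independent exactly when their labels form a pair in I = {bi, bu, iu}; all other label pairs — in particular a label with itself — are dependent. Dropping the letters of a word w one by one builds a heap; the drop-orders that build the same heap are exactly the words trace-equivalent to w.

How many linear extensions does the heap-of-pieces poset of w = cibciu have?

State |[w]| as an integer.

piece 0:c — minimal
piece 1:i rests on {0:c}
piece 2:b rests on {0:c}
piece 3:c rests on {1:i, 2:b}
piece 4:i rests on {3:c}
piece 5:u rests on {3:c}
minimal pieces: {0:c}
ways to finish when only these pieces remain (= sum over removing one remaining piece with nothing left below it):
  1 left: {4}→1  {5}→1
  2 left: {4,5}→2
  3 left: {3,4,5}→2
  4 left: {1,3,4,5}→2  {2,3,4,5}→2
  placing 0:c first → 4 extensions

4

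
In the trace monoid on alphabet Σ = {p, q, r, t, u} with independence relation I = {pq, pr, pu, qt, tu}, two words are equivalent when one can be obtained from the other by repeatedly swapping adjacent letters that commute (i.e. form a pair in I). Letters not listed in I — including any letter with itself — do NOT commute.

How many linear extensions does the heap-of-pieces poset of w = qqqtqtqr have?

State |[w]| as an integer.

0(q) covers ∅
1(q) covers 0:q
2(q) covers 1:q
3(t) covers ∅
4(q) covers 2:q
5(t) covers 3:t
6(q) covers 4:q
7(r) covers 5:t, 6:q
floor of heap: 0:q, 3:t
completions by unplaced set U, small U first (add the entries for U minus each lowest piece of U):
  |U|=1: {7}:1
  |U|=2: {5,7}:1  {6,7}:1
  |U|=3: {3,5,7}:1  {4,6,7}:1  {5,6,7}:2
  |U|=4: {2,4,6,7}:1  {3,5,6,7}:3  {4,5,6,7}:3
  |U|=5: {1,2,4,6,7}:1  {2,4,5,6,7}:4  {3,4,5,6,7}:6
  |U|=6: {0,1,2,4,6,7}:1  {1,2,4,5,6,7}:5  {2,3,4,5,6,7}:10
  start at 0(q): 15
  start at 3(t): 6
sum over floor = 21

21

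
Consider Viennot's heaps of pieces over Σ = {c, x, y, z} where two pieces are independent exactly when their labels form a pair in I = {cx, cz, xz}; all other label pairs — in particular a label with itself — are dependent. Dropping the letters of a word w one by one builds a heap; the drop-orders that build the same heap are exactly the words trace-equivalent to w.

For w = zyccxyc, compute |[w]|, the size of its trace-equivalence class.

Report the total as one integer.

#0=z has no predecessor
#1=y depends on [0:z]
#2=c depends on [1:y]
#3=c depends on [2:c]
#4=x depends on [1:y]
#5=y depends on [3:c, 4:x]
#6=c depends on [5:y]
sources: [0:z]
N(rest) = Σ N(rest − s) over sources s of rest; N(one piece) = 1:
  size 1 → [6]=1
  size 2 → [5,6]=1
  size 3 → [3,5,6]=1  [4,5,6]=1
  size 4 → [2,3,5,6]=1  [3,4,5,6]=2
  size 5 → [2,3,4,5,6]=3
  first=0(z) contributes 3

3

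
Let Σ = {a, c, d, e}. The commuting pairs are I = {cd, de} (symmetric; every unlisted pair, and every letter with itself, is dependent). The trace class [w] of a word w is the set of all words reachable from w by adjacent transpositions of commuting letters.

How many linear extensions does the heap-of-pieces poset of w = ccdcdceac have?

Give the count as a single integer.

0(c) covers ∅
1(c) covers 0:c
2(d) covers ∅
3(c) covers 1:c
4(d) covers 2:d
5(c) covers 3:c
6(e) covers 5:c
7(a) covers 4:d, 6:e
8(c) covers 7:a
floor of heap: 0:c, 2:d
completions by unplaced set U, small U first (add the entries for U minus each lowest piece of U):
  |U|=1: {8}:1
  |U|=2: {7,8}:1
  |U|=3: {4,7,8}:1  {6,7,8}:1
  |U|=4: {2,4,7,8}:1  {4,6,7,8}:2  {5,6,7,8}:1
  |U|=5: {2,4,6,7,8}:3  {3,5,6,7,8}:1  {4,5,6,7,8}:3
  |U|=6: {1,3,5,6,7,8}:1  {2,4,5,6,7,8}:6  {3,4,5,6,7,8}:4
  |U|=7: {0,1,3,5,6,7,8}:1  {1,3,4,5,6,7,8}:5  {2,3,4,5,6,7,8}:10
  start at 0(c): 15
  start at 2(d): 6
sum over floor = 21

21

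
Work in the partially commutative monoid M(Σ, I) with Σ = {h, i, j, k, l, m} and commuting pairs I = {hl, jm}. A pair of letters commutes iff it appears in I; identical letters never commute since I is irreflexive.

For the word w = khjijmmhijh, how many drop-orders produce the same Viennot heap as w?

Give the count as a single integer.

piece 0:k — minimal
piece 1:h rests on {0:k}
piece 2:j rests on {1:h}
piece 3:i rests on {2:j}
piece 4:j rests on {3:i}
piece 5:m rests on {3:i}
piece 6:m rests on {5:m}
piece 7:h rests on {4:j, 6:m}
piece 8:i rests on {7:h}
piece 9:j rests on {8:i}
piece 10:h rests on {9:j}
minimal pieces: {0:k}
ways to finish when only these pieces remain (= sum over removing one remaining piece with nothing left below it):
  1 left: {10}→1
  2 left: {9,10}→1
  3 left: {8,9,10}→1
  4 left: {7,8,9,10}→1
  5 left: {4,7,8,9,10}→1  {6,7,8,9,10}→1
  6 left: {4,6,7,8,9,10}→2  {5,6,7,8,9,10}→1
  7 left: {4,5,6,7,8,9,10}→3
  8 left: {3,4,5,6,7,8,9,10}→3
  9 left: {2,3,4,5,6,7,8,9,10}→3
  placing 0:k first → 3 extensions

3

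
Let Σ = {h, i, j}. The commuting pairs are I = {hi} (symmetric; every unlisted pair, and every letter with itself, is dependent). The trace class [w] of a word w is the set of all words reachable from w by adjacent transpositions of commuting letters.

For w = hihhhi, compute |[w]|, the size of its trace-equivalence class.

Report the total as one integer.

15

piece 0:h — minimal
piece 1:i — minimal
piece 2:h rests on {0:h}
piece 3:h rests on {2:h}
piece 4:h rests on {3:h}
piece 5:i rests on {1:i}
minimal pieces: {0:h, 1:i}
ways to finish when only these pieces remain (= sum over removing one remaining piece with nothing left below it):
  1 left: {4}→1  {5}→1
  2 left: {1,5}→1  {3,4}→1  {4,5}→2
  3 left: {1,4,5}→3  {2,3,4}→1  {3,4,5}→3
  4 left: {0,2,3,4}→1  {1,3,4,5}→6  {2,3,4,5}→4
  placing 0:h first → 10 extensions
  placing 1:i first → 5 extensions
total linear extensions = 15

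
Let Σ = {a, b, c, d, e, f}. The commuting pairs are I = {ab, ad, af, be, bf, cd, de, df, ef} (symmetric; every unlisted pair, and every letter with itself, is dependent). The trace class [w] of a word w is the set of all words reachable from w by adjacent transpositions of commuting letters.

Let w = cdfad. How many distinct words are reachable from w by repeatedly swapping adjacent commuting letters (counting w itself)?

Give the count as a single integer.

20

0(c) covers ∅
1(d) covers ∅
2(f) covers 0:c
3(a) covers 0:c
4(d) covers 1:d
floor of heap: 0:c, 1:d
completions by unplaced set U, small U first (add the entries for U minus each lowest piece of U):
  |U|=1: {2}:1  {3}:1  {4}:1
  |U|=2: {1,4}:1  {2,3}:2  {2,4}:2  {3,4}:2
  |U|=3: {0,2,3}:2  {1,2,4}:3  {1,3,4}:3  {2,3,4}:6
  start at 0(c): 12
  start at 1(d): 8
sum over floor = 20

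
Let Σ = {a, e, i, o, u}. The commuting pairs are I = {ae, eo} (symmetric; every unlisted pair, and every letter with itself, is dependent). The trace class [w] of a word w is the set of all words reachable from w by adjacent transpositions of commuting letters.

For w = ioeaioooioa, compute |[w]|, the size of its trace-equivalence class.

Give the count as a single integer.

drop 0:i onto floor
drop 1:o onto {0:i}
drop 2:e onto {0:i}
drop 3:a onto {1:o}
drop 4:i onto {2:e, 3:a}
drop 5:o onto {4:i}
drop 6:o onto {5:o}
drop 7:o onto {6:o}
drop 8:i onto {7:o}
drop 9:o onto {8:i}
drop 10:a onto {9:o}
ground layer = {0:i}
drop-orders for the pieces not yet dropped (sum over which currently-grounded one goes next):
  1 to go: {10} 1
  2 to go: {9,10} 1
  3 to go: {8,9,10} 1
  4 to go: {7,8,9,10} 1
  5 to go: {6,7,8,9,10} 1
  6 to go: {5,6,7,8,9,10} 1
  7 to go: {4,5,6,7,8,9,10} 1
  8 to go: {2,4,5,6,7,8,9,10} 1  {3,4,5,6,7,8,9,10} 1
  9 to go: {1,3,4,5,6,7,8,9,10} 1  {2,3,4,5,6,7,8,9,10} 2
  if 0:i drops first: 3 orders

3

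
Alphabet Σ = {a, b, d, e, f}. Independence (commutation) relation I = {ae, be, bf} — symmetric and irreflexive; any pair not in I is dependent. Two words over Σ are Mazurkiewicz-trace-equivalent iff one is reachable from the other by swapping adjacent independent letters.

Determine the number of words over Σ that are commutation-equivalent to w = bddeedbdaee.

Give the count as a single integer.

0(b) covers ∅
1(d) covers 0:b
2(d) covers 1:d
3(e) covers 2:d
4(e) covers 3:e
5(d) covers 4:e
6(b) covers 5:d
7(d) covers 6:b
8(a) covers 7:d
9(e) covers 7:d
10(e) covers 9:e
floor of heap: 0:b
completions by unplaced set U, small U first (add the entries for U minus each lowest piece of U):
  |U|=1: {8}:1  {10}:1
  |U|=2: {8,10}:2  {9,10}:1
  |U|=3: {8,9,10}:3
  |U|=4: {7,8,9,10}:3
  |U|=5: {6,7,8,9,10}:3
  |U|=6: {5,6,7,8,9,10}:3
  |U|=7: {4,5,6,7,8,9,10}:3
  |U|=8: {3,4,5,6,7,8,9,10}:3
  |U|=9: {2,3,4,5,6,7,8,9,10}:3
  start at 0(b): 3

3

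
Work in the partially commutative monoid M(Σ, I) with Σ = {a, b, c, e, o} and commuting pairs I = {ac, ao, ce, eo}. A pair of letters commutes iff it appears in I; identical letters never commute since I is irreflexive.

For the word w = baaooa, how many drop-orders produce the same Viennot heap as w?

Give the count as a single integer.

0(b) covers ∅
1(a) covers 0:b
2(a) covers 1:a
3(o) covers 0:b
4(o) covers 3:o
5(a) covers 2:a
floor of heap: 0:b
completions by unplaced set U, small U first (add the entries for U minus each lowest piece of U):
  |U|=1: {4}:1  {5}:1
  |U|=2: {2,5}:1  {3,4}:1  {4,5}:2
  |U|=3: {1,2,5}:1  {2,4,5}:3  {3,4,5}:3
  |U|=4: {1,2,4,5}:4  {2,3,4,5}:6
  start at 0(b): 10

10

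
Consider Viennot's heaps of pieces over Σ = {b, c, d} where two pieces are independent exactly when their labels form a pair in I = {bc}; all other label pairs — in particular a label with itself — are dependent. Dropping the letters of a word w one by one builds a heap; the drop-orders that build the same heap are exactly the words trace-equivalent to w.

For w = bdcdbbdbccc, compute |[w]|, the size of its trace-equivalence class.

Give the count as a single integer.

#0=b has no predecessor
#1=d depends on [0:b]
#2=c depends on [1:d]
#3=d depends on [2:c]
#4=b depends on [3:d]
#5=b depends on [4:b]
#6=d depends on [5:b]
#7=b depends on [6:d]
#8=c depends on [6:d]
#9=c depends on [8:c]
#10=c depends on [9:c]
sources: [0:b]
N(rest) = Σ N(rest − s) over sources s of rest; N(one piece) = 1:
  size 1 → [7]=1  [10]=1
  size 2 → [7,10]=2  [9,10]=1
  size 3 → [7,9,10]=3  [8,9,10]=1
  size 4 → [7,8,9,10]=4
  size 5 → [6,7,8,9,10]=4
  size 6 → [5,6,7,8,9,10]=4
  size 7 → [4,5,6,7,8,9,10]=4
  size 8 → [3,4,5,6,7,8,9,10]=4
  size 9 → [2,3,4,5,6,7,8,9,10]=4
  first=0(b) contributes 4

4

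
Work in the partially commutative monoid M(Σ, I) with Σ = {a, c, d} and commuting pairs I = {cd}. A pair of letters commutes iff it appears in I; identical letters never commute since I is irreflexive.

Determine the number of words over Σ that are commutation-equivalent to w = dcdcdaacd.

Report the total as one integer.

0(d) covers ∅
1(c) covers ∅
2(d) covers 0:d
3(c) covers 1:c
4(d) covers 2:d
5(a) covers 3:c, 4:d
6(a) covers 5:a
7(c) covers 6:a
8(d) covers 6:a
floor of heap: 0:d, 1:c
completions by unplaced set U, small U first (add the entries for U minus each lowest piece of U):
  |U|=1: {7}:1  {8}:1
  |U|=2: {7,8}:2
  |U|=3: {6,7,8}:2
  |U|=4: {5,6,7,8}:2
  |U|=5: {3,5,6,7,8}:2  {4,5,6,7,8}:2
  |U|=6: {1,3,5,6,7,8}:2  {2,4,5,6,7,8}:2  {3,4,5,6,7,8}:4
  |U|=7: {0,2,4,5,6,7,8}:2  {1,3,4,5,6,7,8}:6  {2,3,4,5,6,7,8}:6
  start at 0(d): 12
  start at 1(c): 8
sum over floor = 20

20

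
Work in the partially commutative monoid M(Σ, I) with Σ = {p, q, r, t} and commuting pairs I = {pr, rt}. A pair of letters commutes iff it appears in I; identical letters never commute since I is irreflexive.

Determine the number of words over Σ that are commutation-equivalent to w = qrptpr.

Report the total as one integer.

10

piece 0:q — minimal
piece 1:r rests on {0:q}
piece 2:p rests on {0:q}
piece 3:t rests on {2:p}
piece 4:p rests on {3:t}
piece 5:r rests on {1:r}
minimal pieces: {0:q}
ways to finish when only these pieces remain (= sum over removing one remaining piece with nothing left below it):
  1 left: {4}→1  {5}→1
  2 left: {1,5}→1  {3,4}→1  {4,5}→2
  3 left: {1,4,5}→3  {2,3,4}→1  {3,4,5}→3
  4 left: {1,3,4,5}→6  {2,3,4,5}→4
  placing 0:q first → 10 extensions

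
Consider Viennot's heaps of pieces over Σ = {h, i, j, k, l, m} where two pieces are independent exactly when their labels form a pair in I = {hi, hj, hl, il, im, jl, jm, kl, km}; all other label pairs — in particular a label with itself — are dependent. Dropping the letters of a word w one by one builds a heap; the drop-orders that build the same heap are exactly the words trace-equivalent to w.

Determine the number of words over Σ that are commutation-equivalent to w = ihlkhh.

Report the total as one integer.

12

#0=i has no predecessor
#1=h has no predecessor
#2=l has no predecessor
#3=k depends on [0:i, 1:h]
#4=h depends on [3:k]
#5=h depends on [4:h]
sources: [0:i, 1:h, 2:l]
N(rest) = Σ N(rest − s) over sources s of rest; N(one piece) = 1:
  size 1 → [2]=1  [5]=1
  size 2 → [2,5]=2  [4,5]=1
  size 3 → [2,4,5]=3  [3,4,5]=1
  size 4 → [0,3,4,5]=1  [1,3,4,5]=1  [2,3,4,5]=4
  first=0(i) contributes 5
  first=1(h) contributes 5
  first=2(l) contributes 2
|[w]| = 12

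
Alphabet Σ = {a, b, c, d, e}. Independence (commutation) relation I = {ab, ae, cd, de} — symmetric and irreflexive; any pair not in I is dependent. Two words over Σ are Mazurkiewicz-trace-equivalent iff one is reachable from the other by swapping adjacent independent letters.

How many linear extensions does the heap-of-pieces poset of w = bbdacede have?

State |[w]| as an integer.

4

0(b) covers ∅
1(b) covers 0:b
2(d) covers 1:b
3(a) covers 2:d
4(c) covers 3:a
5(e) covers 4:c
6(d) covers 3:a
7(e) covers 5:e
floor of heap: 0:b
completions by unplaced set U, small U first (add the entries for U minus each lowest piece of U):
  |U|=1: {6}:1  {7}:1
  |U|=2: {5,7}:1  {6,7}:2
  |U|=3: {4,5,7}:1  {5,6,7}:3
  |U|=4: {4,5,6,7}:4
  |U|=5: {3,4,5,6,7}:4
  |U|=6: {2,3,4,5,6,7}:4
  start at 0(b): 4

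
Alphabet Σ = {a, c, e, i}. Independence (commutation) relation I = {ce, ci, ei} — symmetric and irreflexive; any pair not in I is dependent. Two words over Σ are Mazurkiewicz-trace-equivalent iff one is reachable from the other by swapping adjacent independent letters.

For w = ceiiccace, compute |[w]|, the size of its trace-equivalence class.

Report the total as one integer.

120

0(c) covers ∅
1(e) covers ∅
2(i) covers ∅
3(i) covers 2:i
4(c) covers 0:c
5(c) covers 4:c
6(a) covers 1:e, 3:i, 5:c
7(c) covers 6:a
8(e) covers 6:a
floor of heap: 0:c, 1:e, 2:i
completions by unplaced set U, small U first (add the entries for U minus each lowest piece of U):
  |U|=1: {7}:1  {8}:1
  |U|=2: {7,8}:2
  |U|=3: {6,7,8}:2
  |U|=4: {1,6,7,8}:2  {3,6,7,8}:2  {5,6,7,8}:2
  |U|=5: {1,3,6,7,8}:4  {1,5,6,7,8}:4  {2,3,6,7,8}:2  {3,5,6,7,8}:4  {4,5,6,7,8}:2
  |U|=6: {0,4,5,6,7,8}:2  {1,2,3,6,7,8}:6  {1,3,5,6,7,8}:12  {1,4,5,6,7,8}:6  {2,3,5,6,7,8}:6  {3,4,5,6,7,8}:6
  |U|=7: {0,1,4,5,6,7,8}:8  {0,3,4,5,6,7,8}:8  {1,2,3,5,6,7,8}:24  {1,3,4,5,6,7,8}:24  {2,3,4,5,6,7,8}:12
  start at 0(c): 60
  start at 1(e): 20
  start at 2(i): 40
sum over floor = 120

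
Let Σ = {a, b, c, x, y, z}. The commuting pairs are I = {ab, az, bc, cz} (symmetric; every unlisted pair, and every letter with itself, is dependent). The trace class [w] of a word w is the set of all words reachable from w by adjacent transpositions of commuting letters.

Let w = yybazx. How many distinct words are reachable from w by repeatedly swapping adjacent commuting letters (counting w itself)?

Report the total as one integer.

3

#0=y has no predecessor
#1=y depends on [0:y]
#2=b depends on [1:y]
#3=a depends on [1:y]
#4=z depends on [2:b]
#5=x depends on [3:a, 4:z]
sources: [0:y]
N(rest) = Σ N(rest − s) over sources s of rest; N(one piece) = 1:
  size 1 → [5]=1
  size 2 → [3,5]=1  [4,5]=1
  size 3 → [2,4,5]=1  [3,4,5]=2
  size 4 → [2,3,4,5]=3
  first=0(y) contributes 3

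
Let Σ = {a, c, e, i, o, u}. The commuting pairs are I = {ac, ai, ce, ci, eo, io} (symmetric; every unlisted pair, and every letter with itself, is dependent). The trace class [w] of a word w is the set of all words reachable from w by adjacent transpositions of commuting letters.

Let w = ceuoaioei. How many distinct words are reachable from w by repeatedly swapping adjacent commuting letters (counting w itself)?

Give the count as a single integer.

#0=c has no predecessor
#1=e has no predecessor
#2=u depends on [0:c, 1:e]
#3=o depends on [2:u]
#4=a depends on [3:o]
#5=i depends on [2:u]
#6=o depends on [4:a]
#7=e depends on [4:a, 5:i]
#8=i depends on [7:e]
sources: [0:c, 1:e]
N(rest) = Σ N(rest − s) over sources s of rest; N(one piece) = 1:
  size 1 → [6]=1  [8]=1
  size 2 → [6,8]=2  [7,8]=1
  size 3 → [5,7,8]=1  [6,7,8]=3
  size 4 → [4,6,7,8]=3  [5,6,7,8]=4
  size 5 → [3,4,6,7,8]=3  [4,5,6,7,8]=7
  size 6 → [3,4,5,6,7,8]=10
  size 7 → [2,3,4,5,6,7,8]=10
  first=0(c) contributes 10
  first=1(e) contributes 10
|[w]| = 20

20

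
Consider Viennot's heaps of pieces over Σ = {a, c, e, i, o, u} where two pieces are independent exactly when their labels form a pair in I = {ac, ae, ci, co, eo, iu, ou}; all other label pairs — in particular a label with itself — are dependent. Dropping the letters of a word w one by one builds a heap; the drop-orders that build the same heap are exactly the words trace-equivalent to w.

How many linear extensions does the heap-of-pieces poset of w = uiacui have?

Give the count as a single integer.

#0=u has no predecessor
#1=i has no predecessor
#2=a depends on [0:u, 1:i]
#3=c depends on [0:u]
#4=u depends on [2:a, 3:c]
#5=i depends on [2:a]
sources: [0:u, 1:i]
N(rest) = Σ N(rest − s) over sources s of rest; N(one piece) = 1:
  size 1 → [4]=1  [5]=1
  size 2 → [3,4]=1  [4,5]=2
  size 3 → [2,4,5]=2  [3,4,5]=3
  size 4 → [1,2,4,5]=2  [2,3,4,5]=5
  first=0(u) contributes 7
  first=1(i) contributes 5
|[w]| = 12

12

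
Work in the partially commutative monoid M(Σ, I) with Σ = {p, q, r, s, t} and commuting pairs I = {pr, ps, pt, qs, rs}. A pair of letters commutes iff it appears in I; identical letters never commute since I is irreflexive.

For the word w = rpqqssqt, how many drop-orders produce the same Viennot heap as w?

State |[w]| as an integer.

42

drop 0:r onto floor
drop 1:p onto floor
drop 2:q onto {0:r, 1:p}
drop 3:q onto {2:q}
drop 4:s onto floor
drop 5:s onto {4:s}
drop 6:q onto {3:q}
drop 7:t onto {5:s, 6:q}
ground layer = {0:r, 1:p, 4:s}
drop-orders for the pieces not yet dropped (sum over which currently-grounded one goes next):
  1 to go: {7} 1
  2 to go: {5,7} 1  {6,7} 1
  3 to go: {3,6,7} 1  {4,5,7} 1  {5,6,7} 2
  4 to go: {2,3,6,7} 1  {3,5,6,7} 3  {4,5,6,7} 3
  5 to go: {0,2,3,6,7} 1  {1,2,3,6,7} 1  {2,3,5,6,7} 4  {3,4,5,6,7} 6
  6 to go: {0,1,2,3,6,7} 2  {0,2,3,5,6,7} 5  {1,2,3,5,6,7} 5  {2,3,4,5,6,7} 10
  if 0:r drops first: 15 orders
  if 1:p drops first: 15 orders
  if 4:s drops first: 12 orders
heap linearizations: 42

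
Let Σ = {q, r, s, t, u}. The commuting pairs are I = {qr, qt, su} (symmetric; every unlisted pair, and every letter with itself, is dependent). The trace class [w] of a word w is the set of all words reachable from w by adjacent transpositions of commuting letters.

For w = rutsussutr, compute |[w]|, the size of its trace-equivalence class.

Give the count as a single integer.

10

drop 0:r onto floor
drop 1:u onto {0:r}
drop 2:t onto {1:u}
drop 3:s onto {2:t}
drop 4:u onto {2:t}
drop 5:s onto {3:s}
drop 6:s onto {5:s}
drop 7:u onto {4:u}
drop 8:t onto {6:s, 7:u}
drop 9:r onto {8:t}
ground layer = {0:r}
drop-orders for the pieces not yet dropped (sum over which currently-grounded one goes next):
  1 to go: {9} 1
  2 to go: {8,9} 1
  3 to go: {6,8,9} 1  {7,8,9} 1
  4 to go: {4,7,8,9} 1  {5,6,8,9} 1  {6,7,8,9} 2
  5 to go: {3,5,6,8,9} 1  {4,6,7,8,9} 3  {5,6,7,8,9} 3
  6 to go: {3,5,6,7,8,9} 4  {4,5,6,7,8,9} 6
  7 to go: {3,4,5,6,7,8,9} 10
  8 to go: {2,3,4,5,6,7,8,9} 10
  if 0:r drops first: 10 orders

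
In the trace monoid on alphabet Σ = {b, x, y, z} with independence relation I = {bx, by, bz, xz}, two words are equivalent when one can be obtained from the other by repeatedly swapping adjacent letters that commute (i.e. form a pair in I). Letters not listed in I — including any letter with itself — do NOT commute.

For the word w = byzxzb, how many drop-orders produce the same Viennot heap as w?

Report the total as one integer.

#0=b has no predecessor
#1=y has no predecessor
#2=z depends on [1:y]
#3=x depends on [1:y]
#4=z depends on [2:z]
#5=b depends on [0:b]
sources: [0:b, 1:y]
N(rest) = Σ N(rest − s) over sources s of rest; N(one piece) = 1:
  size 1 → [3]=1  [4]=1  [5]=1
  size 2 → [0,5]=1  [2,4]=1  [3,4]=2  [3,5]=2  [4,5]=2
  size 3 → [0,3,5]=3  [0,4,5]=3  [2,3,4]=3  [2,4,5]=3  [3,4,5]=6
  size 4 → [0,2,4,5]=6  [0,3,4,5]=12  [1,2,3,4]=3  [2,3,4,5]=12
  first=0(b) contributes 15
  first=1(y) contributes 30
|[w]| = 45

45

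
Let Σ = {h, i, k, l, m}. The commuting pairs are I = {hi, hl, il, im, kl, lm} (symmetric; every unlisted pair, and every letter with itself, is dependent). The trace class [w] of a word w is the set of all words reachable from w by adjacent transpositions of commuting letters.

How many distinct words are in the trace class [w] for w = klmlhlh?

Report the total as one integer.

35

#0=k has no predecessor
#1=l has no predecessor
#2=m depends on [0:k]
#3=l depends on [1:l]
#4=h depends on [2:m]
#5=l depends on [3:l]
#6=h depends on [4:h]
sources: [0:k, 1:l]
N(rest) = Σ N(rest − s) over sources s of rest; N(one piece) = 1:
  size 1 → [5]=1  [6]=1
  size 2 → [3,5]=1  [4,6]=1  [5,6]=2
  size 3 → [1,3,5]=1  [2,4,6]=1  [3,5,6]=3  [4,5,6]=3
  size 4 → [0,2,4,6]=1  [1,3,5,6]=4  [2,4,5,6]=4  [3,4,5,6]=6
  size 5 → [0,2,4,5,6]=5  [1,3,4,5,6]=10  [2,3,4,5,6]=10
  first=0(k) contributes 20
  first=1(l) contributes 15
|[w]| = 35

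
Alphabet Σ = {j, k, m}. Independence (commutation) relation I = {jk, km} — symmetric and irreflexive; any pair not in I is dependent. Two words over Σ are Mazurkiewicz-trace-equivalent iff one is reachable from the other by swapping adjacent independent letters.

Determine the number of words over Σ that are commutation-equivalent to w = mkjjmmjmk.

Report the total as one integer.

36

#0=m has no predecessor
#1=k has no predecessor
#2=j depends on [0:m]
#3=j depends on [2:j]
#4=m depends on [3:j]
#5=m depends on [4:m]
#6=j depends on [5:m]
#7=m depends on [6:j]
#8=k depends on [1:k]
sources: [0:m, 1:k]
N(rest) = Σ N(rest − s) over sources s of rest; N(one piece) = 1:
  size 1 → [7]=1  [8]=1
  size 2 → [1,8]=1  [6,7]=1  [7,8]=2
  size 3 → [1,7,8]=3  [5,6,7]=1  [6,7,8]=3
  size 4 → [1,6,7,8]=6  [4,5,6,7]=1  [5,6,7,8]=4
  size 5 → [1,5,6,7,8]=10  [3,4,5,6,7]=1  [4,5,6,7,8]=5
  size 6 → [1,4,5,6,7,8]=15  [2,3,4,5,6,7]=1  [3,4,5,6,7,8]=6
  size 7 → [0,2,3,4,5,6,7]=1  [1,3,4,5,6,7,8]=21  [2,3,4,5,6,7,8]=7
  first=0(m) contributes 28
  first=1(k) contributes 8
|[w]| = 36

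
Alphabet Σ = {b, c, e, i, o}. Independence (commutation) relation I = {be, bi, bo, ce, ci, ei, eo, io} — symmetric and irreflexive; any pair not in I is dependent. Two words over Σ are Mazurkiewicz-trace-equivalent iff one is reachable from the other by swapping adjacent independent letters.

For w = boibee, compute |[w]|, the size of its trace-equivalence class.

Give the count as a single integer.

180

drop 0:b onto floor
drop 1:o onto floor
drop 2:i onto floor
drop 3:b onto {0:b}
drop 4:e onto floor
drop 5:e onto {4:e}
ground layer = {0:b, 1:o, 2:i, 4:e}
drop-orders for the pieces not yet dropped (sum over which currently-grounded one goes next):
  1 to go: {1} 1  {2} 1  {3} 1  {5} 1
  2 to go: {0,3} 1  {1,2} 2  {1,3} 2  {1,5} 2  {2,3} 2  {2,5} 2  {3,5} 2  {4,5} 1
  3 to go: {0,1,3} 3  {0,2,3} 3  {0,3,5} 3  {1,2,3} 6  {1,2,5} 6  {1,3,5} 6  {1,4,5} 3  {2,3,5} 6  {2,4,5} 3  {3,4,5} 3
  4 to go: {0,1,2,3} 12  {0,1,3,5} 12  {0,2,3,5} 12  {0,3,4,5} 6  {1,2,3,5} 24  {1,2,4,5} 12  {1,3,4,5} 12  {2,3,4,5} 12
  if 0:b drops first: 60 orders
  if 1:o drops first: 30 orders
  if 2:i drops first: 30 orders
  if 4:e drops first: 60 orders
heap linearizations: 180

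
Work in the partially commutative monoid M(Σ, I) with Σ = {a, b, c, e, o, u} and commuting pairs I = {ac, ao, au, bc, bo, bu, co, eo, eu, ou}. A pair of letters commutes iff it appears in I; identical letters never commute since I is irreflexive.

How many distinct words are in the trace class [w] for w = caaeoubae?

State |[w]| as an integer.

162

#0=c has no predecessor
#1=a has no predecessor
#2=a depends on [1:a]
#3=e depends on [0:c, 2:a]
#4=o has no predecessor
#5=u depends on [0:c]
#6=b depends on [3:e]
#7=a depends on [6:b]
#8=e depends on [7:a]
sources: [0:c, 1:a, 4:o]
N(rest) = Σ N(rest − s) over sources s of rest; N(one piece) = 1:
  size 1 → [4]=1  [5]=1  [8]=1
  size 2 → [4,5]=2  [4,8]=2  [5,8]=2  [7,8]=1
  size 3 → [4,5,8]=6  [4,7,8]=3  [5,7,8]=3  [6,7,8]=1
  size 4 → [3,6,7,8]=1  [4,5,7,8]=12  [4,6,7,8]=4  [5,6,7,8]=4
  size 5 → [2,3,6,7,8]=1  [3,4,6,7,8]=5  [3,5,6,7,8]=5  [4,5,6,7,8]=20
  size 6 → [0,3,5,6,7,8]=5  [1,2,3,6,7,8]=1  [2,3,4,6,7,8]=6  [2,3,5,6,7,8]=6  [3,4,5,6,7,8]=30
  size 7 → [0,2,3,5,6,7,8]=11  [0,3,4,5,6,7,8]=35  [1,2,3,4,6,7,8]=7  [1,2,3,5,6,7,8]=7  [2,3,4,5,6,7,8]=42
  first=0(c) contributes 56
  first=1(a) contributes 88
  first=4(o) contributes 18
|[w]| = 162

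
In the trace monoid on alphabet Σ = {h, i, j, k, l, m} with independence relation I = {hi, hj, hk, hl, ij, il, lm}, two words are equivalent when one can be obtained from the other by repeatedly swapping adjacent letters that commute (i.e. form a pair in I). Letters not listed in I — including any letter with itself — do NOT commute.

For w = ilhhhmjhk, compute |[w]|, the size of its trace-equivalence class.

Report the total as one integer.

76

piece 0:i — minimal
piece 1:l — minimal
piece 2:h — minimal
piece 3:h rests on {2:h}
piece 4:h rests on {3:h}
piece 5:m rests on {0:i, 4:h}
piece 6:j rests on {1:l, 5:m}
piece 7:h rests on {5:m}
piece 8:k rests on {6:j}
minimal pieces: {0:i, 1:l, 2:h}
ways to finish when only these pieces remain (= sum over removing one remaining piece with nothing left below it):
  1 left: {7}→1  {8}→1
  2 left: {6,8}→1  {7,8}→2
  3 left: {1,6,8}→1  {6,7,8}→3
  4 left: {1,6,7,8}→4  {5,6,7,8}→3
  5 left: {0,5,6,7,8}→3  {1,5,6,7,8}→7  {4,5,6,7,8}→3
  6 left: {0,1,5,6,7,8}→10  {0,4,5,6,7,8}→6  {1,4,5,6,7,8}→10  {3,4,5,6,7,8}→3
  7 left: {0,1,4,5,6,7,8}→26  {0,3,4,5,6,7,8}→9  {1,3,4,5,6,7,8}→13  {2,3,4,5,6,7,8}→3
  placing 0:i first → 16 extensions
  placing 1:l first → 12 extensions
  placing 2:h first → 48 extensions
total linear extensions = 76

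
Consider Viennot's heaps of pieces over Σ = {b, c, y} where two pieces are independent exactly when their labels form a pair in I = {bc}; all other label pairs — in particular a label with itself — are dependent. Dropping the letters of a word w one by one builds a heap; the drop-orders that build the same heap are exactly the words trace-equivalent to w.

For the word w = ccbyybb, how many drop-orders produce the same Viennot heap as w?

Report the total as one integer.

drop 0:c onto floor
drop 1:c onto {0:c}
drop 2:b onto floor
drop 3:y onto {1:c, 2:b}
drop 4:y onto {3:y}
drop 5:b onto {4:y}
drop 6:b onto {5:b}
ground layer = {0:c, 2:b}
drop-orders for the pieces not yet dropped (sum over which currently-grounded one goes next):
  1 to go: {6} 1
  2 to go: {5,6} 1
  3 to go: {4,5,6} 1
  4 to go: {3,4,5,6} 1
  5 to go: {1,3,4,5,6} 1  {2,3,4,5,6} 1
  if 0:c drops first: 2 orders
  if 2:b drops first: 1 orders
heap linearizations: 3

3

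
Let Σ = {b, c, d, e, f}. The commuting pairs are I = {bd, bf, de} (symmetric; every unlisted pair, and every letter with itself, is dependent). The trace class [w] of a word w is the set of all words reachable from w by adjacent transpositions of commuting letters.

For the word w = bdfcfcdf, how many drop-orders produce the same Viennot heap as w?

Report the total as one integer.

#0=b has no predecessor
#1=d has no predecessor
#2=f depends on [1:d]
#3=c depends on [0:b, 2:f]
#4=f depends on [3:c]
#5=c depends on [4:f]
#6=d depends on [5:c]
#7=f depends on [6:d]
sources: [0:b, 1:d]
N(rest) = Σ N(rest − s) over sources s of rest; N(one piece) = 1:
  size 1 → [7]=1
  size 2 → [6,7]=1
  size 3 → [5,6,7]=1
  size 4 → [4,5,6,7]=1
  size 5 → [3,4,5,6,7]=1
  size 6 → [0,3,4,5,6,7]=1  [2,3,4,5,6,7]=1
  first=0(b) contributes 1
  first=1(d) contributes 2
|[w]| = 3

3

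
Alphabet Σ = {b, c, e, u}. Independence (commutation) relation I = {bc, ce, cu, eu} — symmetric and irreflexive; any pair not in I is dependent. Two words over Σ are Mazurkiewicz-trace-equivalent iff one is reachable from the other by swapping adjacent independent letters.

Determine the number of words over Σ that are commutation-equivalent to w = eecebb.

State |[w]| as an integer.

6

0(e) covers ∅
1(e) covers 0:e
2(c) covers ∅
3(e) covers 1:e
4(b) covers 3:e
5(b) covers 4:b
floor of heap: 0:e, 2:c
completions by unplaced set U, small U first (add the entries for U minus each lowest piece of U):
  |U|=1: {2}:1  {5}:1
  |U|=2: {2,5}:2  {4,5}:1
  |U|=3: {2,4,5}:3  {3,4,5}:1
  |U|=4: {1,3,4,5}:1  {2,3,4,5}:4
  start at 0(e): 5
  start at 2(c): 1
sum over floor = 6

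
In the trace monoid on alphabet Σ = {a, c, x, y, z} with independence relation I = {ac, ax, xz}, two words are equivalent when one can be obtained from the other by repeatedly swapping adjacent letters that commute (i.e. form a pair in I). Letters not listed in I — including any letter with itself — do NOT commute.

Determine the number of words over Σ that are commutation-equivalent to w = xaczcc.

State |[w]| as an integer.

3

#0=x has no predecessor
#1=a has no predecessor
#2=c depends on [0:x]
#3=z depends on [1:a, 2:c]
#4=c depends on [3:z]
#5=c depends on [4:c]
sources: [0:x, 1:a]
N(rest) = Σ N(rest − s) over sources s of rest; N(one piece) = 1:
  size 1 → [5]=1
  size 2 → [4,5]=1
  size 3 → [3,4,5]=1
  size 4 → [1,3,4,5]=1  [2,3,4,5]=1
  first=0(x) contributes 2
  first=1(a) contributes 1
|[w]| = 3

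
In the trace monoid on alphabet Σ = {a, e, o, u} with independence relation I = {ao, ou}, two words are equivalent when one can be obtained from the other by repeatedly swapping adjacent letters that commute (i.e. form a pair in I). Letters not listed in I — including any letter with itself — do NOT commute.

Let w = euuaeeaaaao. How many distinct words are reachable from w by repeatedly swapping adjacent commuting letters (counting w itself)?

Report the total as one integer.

drop 0:e onto floor
drop 1:u onto {0:e}
drop 2:u onto {1:u}
drop 3:a onto {2:u}
drop 4:e onto {3:a}
drop 5:e onto {4:e}
drop 6:a onto {5:e}
drop 7:a onto {6:a}
drop 8:a onto {7:a}
drop 9:a onto {8:a}
drop 10:o onto {5:e}
ground layer = {0:e}
drop-orders for the pieces not yet dropped (sum over which currently-grounded one goes next):
  1 to go: {9} 1  {10} 1
  2 to go: {8,9} 1  {9,10} 2
  3 to go: {7,8,9} 1  {8,9,10} 3
  4 to go: {6,7,8,9} 1  {7,8,9,10} 4
  5 to go: {6,7,8,9,10} 5
  6 to go: {5,6,7,8,9,10} 5
  7 to go: {4,5,6,7,8,9,10} 5
  8 to go: {3,4,5,6,7,8,9,10} 5
  9 to go: {2,3,4,5,6,7,8,9,10} 5
  if 0:e drops first: 5 orders

5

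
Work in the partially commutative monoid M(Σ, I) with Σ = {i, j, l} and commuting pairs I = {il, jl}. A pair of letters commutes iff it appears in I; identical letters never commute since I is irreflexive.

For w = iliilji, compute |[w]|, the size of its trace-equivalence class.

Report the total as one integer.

21

drop 0:i onto floor
drop 1:l onto floor
drop 2:i onto {0:i}
drop 3:i onto {2:i}
drop 4:l onto {1:l}
drop 5:j onto {3:i}
drop 6:i onto {5:j}
ground layer = {0:i, 1:l}
drop-orders for the pieces not yet dropped (sum over which currently-grounded one goes next):
  1 to go: {4} 1  {6} 1
  2 to go: {1,4} 1  {4,6} 2  {5,6} 1
  3 to go: {1,4,6} 3  {3,5,6} 1  {4,5,6} 3
  4 to go: {1,4,5,6} 6  {2,3,5,6} 1  {3,4,5,6} 4
  5 to go: {0,2,3,5,6} 1  {1,3,4,5,6} 10  {2,3,4,5,6} 5
  if 0:i drops first: 15 orders
  if 1:l drops first: 6 orders
heap linearizations: 21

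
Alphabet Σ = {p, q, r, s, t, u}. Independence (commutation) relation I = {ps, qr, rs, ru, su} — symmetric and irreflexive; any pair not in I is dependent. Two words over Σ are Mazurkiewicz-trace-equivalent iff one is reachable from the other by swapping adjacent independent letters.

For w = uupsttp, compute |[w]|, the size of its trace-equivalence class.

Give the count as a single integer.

4

piece 0:u — minimal
piece 1:u rests on {0:u}
piece 2:p rests on {1:u}
piece 3:s — minimal
piece 4:t rests on {2:p, 3:s}
piece 5:t rests on {4:t}
piece 6:p rests on {5:t}
minimal pieces: {0:u, 3:s}
ways to finish when only these pieces remain (= sum over removing one remaining piece with nothing left below it):
  1 left: {6}→1
  2 left: {5,6}→1
  3 left: {4,5,6}→1
  4 left: {2,4,5,6}→1  {3,4,5,6}→1
  5 left: {1,2,4,5,6}→1  {2,3,4,5,6}→2
  placing 0:u first → 3 extensions
  placing 3:s first → 1 extensions
total linear extensions = 4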